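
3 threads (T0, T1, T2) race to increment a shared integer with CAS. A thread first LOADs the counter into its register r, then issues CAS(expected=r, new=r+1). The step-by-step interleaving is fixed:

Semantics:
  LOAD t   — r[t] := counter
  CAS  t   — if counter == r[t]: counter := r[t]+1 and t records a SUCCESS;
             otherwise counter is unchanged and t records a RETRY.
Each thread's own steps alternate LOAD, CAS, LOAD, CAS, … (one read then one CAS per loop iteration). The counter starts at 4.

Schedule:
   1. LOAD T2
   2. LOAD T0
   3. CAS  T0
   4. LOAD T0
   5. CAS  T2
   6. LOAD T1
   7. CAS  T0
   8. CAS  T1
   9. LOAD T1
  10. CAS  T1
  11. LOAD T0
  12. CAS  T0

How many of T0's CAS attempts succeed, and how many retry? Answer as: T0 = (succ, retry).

T2 LOAD — after: cnt=4, r=4 — load
T0 LOAD — after: cnt=4, r=4 — load
T0 CAS — after: cnt=5, r=4 — ok
T0 LOAD — after: cnt=5, r=5 — load
T2 CAS — after: cnt=5, r=4 — retry
T1 LOAD — after: cnt=5, r=5 — load
T0 CAS — after: cnt=6, r=5 — ok
T1 CAS — after: cnt=6, r=5 — retry
T1 LOAD — after: cnt=6, r=6 — load
T1 CAS — after: cnt=7, r=6 — ok
T0 LOAD — after: cnt=7, r=7 — load
T0 CAS — after: cnt=8, r=7 — ok

T0 = (3, 0)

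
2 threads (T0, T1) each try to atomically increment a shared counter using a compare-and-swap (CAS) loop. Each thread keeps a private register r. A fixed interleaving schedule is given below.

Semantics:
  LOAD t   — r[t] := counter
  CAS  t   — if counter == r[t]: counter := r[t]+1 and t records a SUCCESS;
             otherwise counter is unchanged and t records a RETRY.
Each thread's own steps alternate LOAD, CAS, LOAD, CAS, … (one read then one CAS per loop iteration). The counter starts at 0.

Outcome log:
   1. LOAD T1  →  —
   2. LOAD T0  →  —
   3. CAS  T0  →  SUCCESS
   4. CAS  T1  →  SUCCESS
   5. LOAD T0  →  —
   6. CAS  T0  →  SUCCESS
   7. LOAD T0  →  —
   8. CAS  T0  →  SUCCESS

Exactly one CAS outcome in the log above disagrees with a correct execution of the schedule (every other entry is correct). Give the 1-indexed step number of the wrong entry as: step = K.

Reference trace:
step 1: T1 LOAD ⇒ load; ctr=0 reg=0
step 2: T0 LOAD ⇒ load; ctr=0 reg=0
step 3: T0 CAS ⇒ ok; ctr=1 reg=0
step 4: T1 CAS ⇒ retry; ctr=1 reg=0
step 5: T0 LOAD ⇒ load; ctr=1 reg=1
step 6: T0 CAS ⇒ ok; ctr=2 reg=1
step 7: T0 LOAD ⇒ load; ctr=2 reg=2
step 8: T0 CAS ⇒ ok; ctr=3 reg=2
Mismatch at 4.

step = 4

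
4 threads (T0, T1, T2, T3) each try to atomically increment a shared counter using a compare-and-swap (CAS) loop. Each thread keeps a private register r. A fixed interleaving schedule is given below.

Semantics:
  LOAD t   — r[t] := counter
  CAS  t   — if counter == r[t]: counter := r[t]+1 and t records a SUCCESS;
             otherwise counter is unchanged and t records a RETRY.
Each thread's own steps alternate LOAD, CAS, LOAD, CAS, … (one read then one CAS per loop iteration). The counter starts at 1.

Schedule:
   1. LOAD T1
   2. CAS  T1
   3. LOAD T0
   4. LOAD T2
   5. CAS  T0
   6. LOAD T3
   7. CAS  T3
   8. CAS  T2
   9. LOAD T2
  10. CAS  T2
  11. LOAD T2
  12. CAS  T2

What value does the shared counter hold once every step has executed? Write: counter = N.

counter = 6

step 1: T1 LOAD ⇒ load; ctr=1 reg=1
step 2: T1 CAS ⇒ ok; ctr=2 reg=1
step 3: T0 LOAD ⇒ load; ctr=2 reg=2
step 4: T2 LOAD ⇒ load; ctr=2 reg=2
step 5: T0 CAS ⇒ ok; ctr=3 reg=2
step 6: T3 LOAD ⇒ load; ctr=3 reg=3
step 7: T3 CAS ⇒ ok; ctr=4 reg=3
step 8: T2 CAS ⇒ retry; ctr=4 reg=2
step 9: T2 LOAD ⇒ load; ctr=4 reg=4
step 10: T2 CAS ⇒ ok; ctr=5 reg=4
step 11: T2 LOAD ⇒ load; ctr=5 reg=5
step 12: T2 CAS ⇒ ok; ctr=6 reg=5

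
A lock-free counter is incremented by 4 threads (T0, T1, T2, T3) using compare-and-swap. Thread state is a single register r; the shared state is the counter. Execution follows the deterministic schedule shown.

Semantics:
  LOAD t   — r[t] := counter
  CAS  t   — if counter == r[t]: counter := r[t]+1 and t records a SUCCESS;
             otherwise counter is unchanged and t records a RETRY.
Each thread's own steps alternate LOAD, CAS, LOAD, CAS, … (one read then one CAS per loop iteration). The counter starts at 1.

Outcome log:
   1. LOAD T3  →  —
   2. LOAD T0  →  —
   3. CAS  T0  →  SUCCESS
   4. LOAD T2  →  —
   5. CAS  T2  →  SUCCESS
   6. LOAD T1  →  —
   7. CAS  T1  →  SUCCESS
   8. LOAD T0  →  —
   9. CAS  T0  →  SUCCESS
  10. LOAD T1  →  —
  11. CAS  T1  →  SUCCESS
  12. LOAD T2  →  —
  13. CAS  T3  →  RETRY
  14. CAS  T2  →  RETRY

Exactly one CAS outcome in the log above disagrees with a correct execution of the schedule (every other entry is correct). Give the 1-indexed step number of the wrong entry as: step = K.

step = 14

Re-executing:
   1) LOAD T3:  M=1  r_T3=1
   2) LOAD T0:  M=1  r_T0=1
   3) CAS  T0:  M=2  r_T0=1 ✓
   4) LOAD T2:  M=2  r_T2=2
   5) CAS  T2:  M=3  r_T2=2 ✓
   6) LOAD T1:  M=3  r_T1=3
   7) CAS  T1:  M=4  r_T1=3 ✓
   8) LOAD T0:  M=4  r_T0=4
   9) CAS  T0:  M=5  r_T0=4 ✓
  10) LOAD T1:  M=5  r_T1=5
  11) CAS  T1:  M=6  r_T1=5 ✓
  12) LOAD T2:  M=6  r_T2=6
  13) CAS  T3:  M=6  r_T3=1 ✗
  14) CAS  T2:  M=7  r_T2=6 ✓
Log disagrees first at step 14.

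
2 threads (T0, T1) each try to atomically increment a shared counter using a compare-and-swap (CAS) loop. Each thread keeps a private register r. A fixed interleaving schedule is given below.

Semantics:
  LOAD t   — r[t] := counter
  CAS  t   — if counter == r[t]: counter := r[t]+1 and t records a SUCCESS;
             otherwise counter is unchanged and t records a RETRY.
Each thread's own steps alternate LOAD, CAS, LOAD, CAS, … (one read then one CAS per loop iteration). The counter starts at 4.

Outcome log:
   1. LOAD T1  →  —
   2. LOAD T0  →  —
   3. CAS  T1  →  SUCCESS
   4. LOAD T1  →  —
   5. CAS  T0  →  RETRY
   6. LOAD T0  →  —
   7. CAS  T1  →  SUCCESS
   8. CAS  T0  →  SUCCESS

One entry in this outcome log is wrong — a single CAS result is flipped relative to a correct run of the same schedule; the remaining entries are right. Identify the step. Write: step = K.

step = 8

Correct run:
[1] T1.load  rd  (counter 4, T1.r 4)
[2] T0.load  rd  (counter 4, T0.r 4)
[3] T1.cas  hit  (counter 5, T1.r 4)
[4] T1.load  rd  (counter 5, T1.r 5)
[5] T0.cas  miss  (counter 5, T0.r 4)
[6] T0.load  rd  (counter 5, T0.r 5)
[7] T1.cas  hit  (counter 6, T1.r 5)
[8] T0.cas  miss  (counter 6, T0.r 5)
Flip is step 8.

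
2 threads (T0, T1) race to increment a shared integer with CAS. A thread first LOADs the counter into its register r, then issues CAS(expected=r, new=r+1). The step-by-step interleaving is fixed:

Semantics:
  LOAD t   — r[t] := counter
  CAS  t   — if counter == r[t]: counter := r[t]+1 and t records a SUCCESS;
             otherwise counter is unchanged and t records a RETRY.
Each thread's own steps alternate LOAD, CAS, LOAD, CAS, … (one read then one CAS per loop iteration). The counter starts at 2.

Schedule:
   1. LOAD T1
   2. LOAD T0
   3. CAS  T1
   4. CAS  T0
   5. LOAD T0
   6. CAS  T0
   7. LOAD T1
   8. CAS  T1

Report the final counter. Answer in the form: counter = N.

counter = 5

step 1: T1 LOAD ⇒ load; ctr=2 reg=2
step 2: T0 LOAD ⇒ load; ctr=2 reg=2
step 3: T1 CAS ⇒ ok; ctr=3 reg=2
step 4: T0 CAS ⇒ retry; ctr=3 reg=2
step 5: T0 LOAD ⇒ load; ctr=3 reg=3
step 6: T0 CAS ⇒ ok; ctr=4 reg=3
step 7: T1 LOAD ⇒ load; ctr=4 reg=4
step 8: T1 CAS ⇒ ok; ctr=5 reg=4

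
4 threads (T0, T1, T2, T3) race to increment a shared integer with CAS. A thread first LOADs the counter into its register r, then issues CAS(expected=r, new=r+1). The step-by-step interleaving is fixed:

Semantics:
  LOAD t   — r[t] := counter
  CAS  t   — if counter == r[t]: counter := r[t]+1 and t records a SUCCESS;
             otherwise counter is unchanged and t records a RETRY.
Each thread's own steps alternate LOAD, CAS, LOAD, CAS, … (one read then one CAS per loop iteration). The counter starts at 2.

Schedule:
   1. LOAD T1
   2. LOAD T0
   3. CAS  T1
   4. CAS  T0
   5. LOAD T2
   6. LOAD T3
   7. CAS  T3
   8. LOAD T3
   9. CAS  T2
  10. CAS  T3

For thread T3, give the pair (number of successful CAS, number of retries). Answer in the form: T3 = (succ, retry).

step 1: T1 LOAD ⇒ load; ctr=2 reg=2
step 2: T0 LOAD ⇒ load; ctr=2 reg=2
step 3: T1 CAS ⇒ ok; ctr=3 reg=2
step 4: T0 CAS ⇒ retry; ctr=3 reg=2
step 5: T2 LOAD ⇒ load; ctr=3 reg=3
step 6: T3 LOAD ⇒ load; ctr=3 reg=3
step 7: T3 CAS ⇒ ok; ctr=4 reg=3
step 8: T3 LOAD ⇒ load; ctr=4 reg=4
step 9: T2 CAS ⇒ retry; ctr=4 reg=3
step 10: T3 CAS ⇒ ok; ctr=5 reg=4

T3 = (2, 0)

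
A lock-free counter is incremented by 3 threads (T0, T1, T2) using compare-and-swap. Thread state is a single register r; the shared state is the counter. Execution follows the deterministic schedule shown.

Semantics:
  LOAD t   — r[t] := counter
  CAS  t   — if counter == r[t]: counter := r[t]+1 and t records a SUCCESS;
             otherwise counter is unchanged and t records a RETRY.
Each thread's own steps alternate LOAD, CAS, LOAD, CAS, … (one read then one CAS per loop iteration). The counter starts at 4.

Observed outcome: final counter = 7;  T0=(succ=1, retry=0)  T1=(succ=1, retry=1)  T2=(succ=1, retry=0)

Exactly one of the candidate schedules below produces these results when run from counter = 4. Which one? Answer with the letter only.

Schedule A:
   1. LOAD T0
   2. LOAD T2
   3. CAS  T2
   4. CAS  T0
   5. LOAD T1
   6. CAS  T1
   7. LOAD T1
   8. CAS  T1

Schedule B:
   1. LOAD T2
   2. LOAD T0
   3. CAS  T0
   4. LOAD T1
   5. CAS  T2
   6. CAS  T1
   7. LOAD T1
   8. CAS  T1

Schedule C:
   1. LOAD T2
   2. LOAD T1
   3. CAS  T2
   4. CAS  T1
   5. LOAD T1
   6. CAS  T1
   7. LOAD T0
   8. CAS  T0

C

Run C:
T2 LOAD — after: cnt=4, r=4 — load
T1 LOAD — after: cnt=4, r=4 — load
T2 CAS — after: cnt=5, r=4 — ok
T1 CAS — after: cnt=5, r=4 — retry
T1 LOAD — after: cnt=5, r=5 — load
T1 CAS — after: cnt=6, r=5 — ok
T0 LOAD — after: cnt=6, r=6 — load
T0 CAS — after: cnt=7, r=6 — ok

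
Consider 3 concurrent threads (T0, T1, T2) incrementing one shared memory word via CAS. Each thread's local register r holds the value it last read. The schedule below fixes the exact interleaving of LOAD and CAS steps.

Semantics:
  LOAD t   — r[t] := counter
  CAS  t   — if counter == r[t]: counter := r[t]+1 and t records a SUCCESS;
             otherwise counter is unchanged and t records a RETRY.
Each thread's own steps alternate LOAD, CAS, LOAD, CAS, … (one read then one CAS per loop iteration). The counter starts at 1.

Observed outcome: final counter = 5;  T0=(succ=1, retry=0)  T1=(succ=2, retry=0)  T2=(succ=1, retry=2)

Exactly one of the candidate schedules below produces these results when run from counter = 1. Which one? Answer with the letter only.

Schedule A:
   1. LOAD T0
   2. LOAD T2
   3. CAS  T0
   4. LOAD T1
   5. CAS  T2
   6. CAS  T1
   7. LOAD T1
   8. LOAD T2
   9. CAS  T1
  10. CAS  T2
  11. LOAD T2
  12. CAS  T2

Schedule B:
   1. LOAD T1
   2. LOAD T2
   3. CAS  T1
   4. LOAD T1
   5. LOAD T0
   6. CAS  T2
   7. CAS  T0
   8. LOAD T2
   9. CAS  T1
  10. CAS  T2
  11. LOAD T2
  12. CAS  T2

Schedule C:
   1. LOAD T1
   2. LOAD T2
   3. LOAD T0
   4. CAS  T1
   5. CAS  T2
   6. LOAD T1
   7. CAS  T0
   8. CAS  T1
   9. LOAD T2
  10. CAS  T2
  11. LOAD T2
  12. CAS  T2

Run A:
[1] T0.load  rd  (counter 1, T0.r 1)
[2] T2.load  rd  (counter 1, T2.r 1)
[3] T0.cas  hit  (counter 2, T0.r 1)
[4] T1.load  rd  (counter 2, T1.r 2)
[5] T2.cas  miss  (counter 2, T2.r 1)
[6] T1.cas  hit  (counter 3, T1.r 2)
[7] T1.load  rd  (counter 3, T1.r 3)
[8] T2.load  rd  (counter 3, T2.r 3)
[9] T1.cas  hit  (counter 4, T1.r 3)
[10] T2.cas  miss  (counter 4, T2.r 3)
[11] T2.load  rd  (counter 4, T2.r 4)
[12] T2.cas  hit  (counter 5, T2.r 4)

A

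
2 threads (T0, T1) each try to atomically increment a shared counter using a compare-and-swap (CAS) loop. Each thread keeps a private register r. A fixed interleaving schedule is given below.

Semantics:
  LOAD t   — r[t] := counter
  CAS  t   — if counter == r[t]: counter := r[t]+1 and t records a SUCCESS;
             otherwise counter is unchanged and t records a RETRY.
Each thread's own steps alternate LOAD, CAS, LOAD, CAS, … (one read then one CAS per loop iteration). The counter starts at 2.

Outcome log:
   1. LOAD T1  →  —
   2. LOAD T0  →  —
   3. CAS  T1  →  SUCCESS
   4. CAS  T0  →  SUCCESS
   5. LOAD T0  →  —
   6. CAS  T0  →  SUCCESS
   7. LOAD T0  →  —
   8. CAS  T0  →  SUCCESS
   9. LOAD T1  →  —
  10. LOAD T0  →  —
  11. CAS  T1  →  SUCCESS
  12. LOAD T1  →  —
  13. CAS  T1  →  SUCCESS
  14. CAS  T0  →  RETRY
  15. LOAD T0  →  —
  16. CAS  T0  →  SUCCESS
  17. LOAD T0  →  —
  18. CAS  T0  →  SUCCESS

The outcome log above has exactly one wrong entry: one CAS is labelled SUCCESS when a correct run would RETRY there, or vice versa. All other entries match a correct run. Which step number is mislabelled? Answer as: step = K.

step = 4

Reference trace:
#1 T1 reads 2
#2 T0 reads 2
#3 T1 CAS(2→3) writes; counter now 3
#4 T0 CAS(2→3) fails; counter now 3
#5 T0 reads 3
#6 T0 CAS(3→4) writes; counter now 4
#7 T0 reads 4
#8 T0 CAS(4→5) writes; counter now 5
#9 T1 reads 5
#10 T0 reads 5
#11 T1 CAS(5→6) writes; counter now 6
#12 T1 reads 6
#13 T1 CAS(6→7) writes; counter now 7
#14 T0 CAS(5→6) fails; counter now 7
#15 T0 reads 7
#16 T0 CAS(7→8) writes; counter now 8
#17 T0 reads 8
#18 T0 CAS(8→9) writes; counter now 9
Mismatch at 4.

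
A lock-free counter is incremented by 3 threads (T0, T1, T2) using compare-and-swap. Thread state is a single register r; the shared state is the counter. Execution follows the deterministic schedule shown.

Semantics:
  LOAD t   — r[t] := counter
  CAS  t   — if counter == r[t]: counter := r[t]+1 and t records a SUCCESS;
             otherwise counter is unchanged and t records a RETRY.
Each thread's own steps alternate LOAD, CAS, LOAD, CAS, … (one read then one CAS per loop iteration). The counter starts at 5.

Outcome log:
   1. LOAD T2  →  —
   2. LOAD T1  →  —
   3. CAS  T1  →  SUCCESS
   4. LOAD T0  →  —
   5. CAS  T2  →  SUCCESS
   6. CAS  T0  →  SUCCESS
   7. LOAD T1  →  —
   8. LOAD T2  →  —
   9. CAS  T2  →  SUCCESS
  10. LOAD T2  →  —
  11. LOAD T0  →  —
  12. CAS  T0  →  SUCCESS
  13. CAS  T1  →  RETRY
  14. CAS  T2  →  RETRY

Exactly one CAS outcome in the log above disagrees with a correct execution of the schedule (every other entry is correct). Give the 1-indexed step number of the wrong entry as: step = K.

Reference trace:
#1 T2 reads 5
#2 T1 reads 5
#3 T1 CAS(5→6) writes; counter now 6
#4 T0 reads 6
#5 T2 CAS(5→6) fails; counter now 6
#6 T0 CAS(6→7) writes; counter now 7
#7 T1 reads 7
#8 T2 reads 7
#9 T2 CAS(7→8) writes; counter now 8
#10 T2 reads 8
#11 T0 reads 8
#12 T0 CAS(8→9) writes; counter now 9
#13 T1 CAS(7→8) fails; counter now 9
#14 T2 CAS(8→9) fails; counter now 9
Mismatch at 5.

step = 5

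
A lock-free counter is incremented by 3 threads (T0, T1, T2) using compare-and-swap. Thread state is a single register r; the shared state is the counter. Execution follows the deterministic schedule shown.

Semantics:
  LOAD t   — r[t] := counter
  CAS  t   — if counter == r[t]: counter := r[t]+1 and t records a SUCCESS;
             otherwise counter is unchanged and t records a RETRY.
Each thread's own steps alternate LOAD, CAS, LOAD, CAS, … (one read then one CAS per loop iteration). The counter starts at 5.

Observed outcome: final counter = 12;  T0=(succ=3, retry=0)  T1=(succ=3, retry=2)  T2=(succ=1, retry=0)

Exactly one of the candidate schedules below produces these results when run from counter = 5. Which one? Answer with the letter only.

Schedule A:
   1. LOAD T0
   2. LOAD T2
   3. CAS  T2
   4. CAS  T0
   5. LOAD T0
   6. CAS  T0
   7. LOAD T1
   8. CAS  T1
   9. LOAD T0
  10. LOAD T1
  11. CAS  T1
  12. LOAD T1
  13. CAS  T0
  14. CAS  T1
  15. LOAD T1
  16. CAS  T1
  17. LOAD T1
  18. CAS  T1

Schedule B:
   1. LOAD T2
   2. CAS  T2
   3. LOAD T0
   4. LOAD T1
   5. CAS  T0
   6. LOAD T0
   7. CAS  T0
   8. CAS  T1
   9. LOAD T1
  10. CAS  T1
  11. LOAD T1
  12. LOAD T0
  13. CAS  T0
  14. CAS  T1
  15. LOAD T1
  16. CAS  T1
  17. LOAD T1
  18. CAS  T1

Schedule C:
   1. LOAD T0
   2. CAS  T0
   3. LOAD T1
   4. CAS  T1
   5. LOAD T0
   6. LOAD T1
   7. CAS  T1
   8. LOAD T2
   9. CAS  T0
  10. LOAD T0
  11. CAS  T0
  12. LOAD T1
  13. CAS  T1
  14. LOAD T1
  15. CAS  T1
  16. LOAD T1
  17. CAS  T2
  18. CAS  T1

B

Tracing schedule B:
   1) LOAD T2:  M=5  r_T2=5
   2) CAS  T2:  M=6  r_T2=5 ✓
   3) LOAD T0:  M=6  r_T0=6
   4) LOAD T1:  M=6  r_T1=6
   5) CAS  T0:  M=7  r_T0=6 ✓
   6) LOAD T0:  M=7  r_T0=7
   7) CAS  T0:  M=8  r_T0=7 ✓
   8) CAS  T1:  M=8  r_T1=6 ✗
   9) LOAD T1:  M=8  r_T1=8
  10) CAS  T1:  M=9  r_T1=8 ✓
  11) LOAD T1:  M=9  r_T1=9
  12) LOAD T0:  M=9  r_T0=9
  13) CAS  T0:  M=10  r_T0=9 ✓
  14) CAS  T1:  M=10  r_T1=9 ✗
  15) LOAD T1:  M=10  r_T1=10
  16) CAS  T1:  M=11  r_T1=10 ✓
  17) LOAD T1:  M=11  r_T1=11
  18) CAS  T1:  M=12  r_T1=11 ✓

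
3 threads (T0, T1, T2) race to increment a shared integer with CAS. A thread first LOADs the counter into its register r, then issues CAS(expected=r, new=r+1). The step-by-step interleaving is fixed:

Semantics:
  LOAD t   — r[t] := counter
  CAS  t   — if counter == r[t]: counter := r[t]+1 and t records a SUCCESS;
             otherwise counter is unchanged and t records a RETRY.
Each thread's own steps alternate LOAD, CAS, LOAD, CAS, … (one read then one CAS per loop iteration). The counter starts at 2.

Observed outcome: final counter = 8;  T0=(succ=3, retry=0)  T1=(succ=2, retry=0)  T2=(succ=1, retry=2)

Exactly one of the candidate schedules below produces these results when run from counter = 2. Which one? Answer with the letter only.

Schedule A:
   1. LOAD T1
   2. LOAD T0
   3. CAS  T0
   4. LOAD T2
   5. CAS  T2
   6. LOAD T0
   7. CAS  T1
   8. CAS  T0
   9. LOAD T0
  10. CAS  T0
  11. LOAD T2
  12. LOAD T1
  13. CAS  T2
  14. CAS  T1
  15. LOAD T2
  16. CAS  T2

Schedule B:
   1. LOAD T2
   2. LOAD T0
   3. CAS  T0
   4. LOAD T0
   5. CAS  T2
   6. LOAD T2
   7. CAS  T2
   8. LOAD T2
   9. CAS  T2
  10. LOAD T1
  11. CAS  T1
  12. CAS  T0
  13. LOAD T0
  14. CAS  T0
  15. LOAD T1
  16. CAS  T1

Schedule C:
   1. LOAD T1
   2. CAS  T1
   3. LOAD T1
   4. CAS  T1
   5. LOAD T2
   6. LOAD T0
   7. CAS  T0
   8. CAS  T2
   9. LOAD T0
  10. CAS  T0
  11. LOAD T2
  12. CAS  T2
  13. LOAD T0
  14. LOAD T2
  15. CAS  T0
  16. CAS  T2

Run C:
T1 LOAD — after: cnt=2, r=2 — load
T1 CAS — after: cnt=3, r=2 — ok
T1 LOAD — after: cnt=3, r=3 — load
T1 CAS — after: cnt=4, r=3 — ok
T2 LOAD — after: cnt=4, r=4 — load
T0 LOAD — after: cnt=4, r=4 — load
T0 CAS — after: cnt=5, r=4 — ok
T2 CAS — after: cnt=5, r=4 — retry
T0 LOAD — after: cnt=5, r=5 — load
T0 CAS — after: cnt=6, r=5 — ok
T2 LOAD — after: cnt=6, r=6 — load
T2 CAS — after: cnt=7, r=6 — ok
T0 LOAD — after: cnt=7, r=7 — load
T2 LOAD — after: cnt=7, r=7 — load
T0 CAS — after: cnt=8, r=7 — ok
T2 CAS — after: cnt=8, r=7 — retry

C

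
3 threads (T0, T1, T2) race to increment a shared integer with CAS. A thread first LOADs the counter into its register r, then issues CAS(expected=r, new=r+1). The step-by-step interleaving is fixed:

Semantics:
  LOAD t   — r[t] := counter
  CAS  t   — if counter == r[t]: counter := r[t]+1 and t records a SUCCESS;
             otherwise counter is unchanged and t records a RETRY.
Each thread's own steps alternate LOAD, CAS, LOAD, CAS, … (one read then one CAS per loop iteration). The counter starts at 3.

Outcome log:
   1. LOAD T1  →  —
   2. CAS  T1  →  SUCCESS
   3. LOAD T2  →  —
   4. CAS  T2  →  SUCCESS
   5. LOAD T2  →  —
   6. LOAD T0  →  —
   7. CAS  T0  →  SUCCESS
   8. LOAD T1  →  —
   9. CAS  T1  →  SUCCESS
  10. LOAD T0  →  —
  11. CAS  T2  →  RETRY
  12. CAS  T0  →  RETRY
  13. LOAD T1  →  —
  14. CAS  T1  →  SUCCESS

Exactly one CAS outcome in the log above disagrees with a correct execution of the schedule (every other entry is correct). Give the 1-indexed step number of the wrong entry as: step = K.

step = 12

Re-executing:
step 1: T1 LOAD ⇒ load; ctr=3 reg=3
step 2: T1 CAS ⇒ ok; ctr=4 reg=3
step 3: T2 LOAD ⇒ load; ctr=4 reg=4
step 4: T2 CAS ⇒ ok; ctr=5 reg=4
step 5: T2 LOAD ⇒ load; ctr=5 reg=5
step 6: T0 LOAD ⇒ load; ctr=5 reg=5
step 7: T0 CAS ⇒ ok; ctr=6 reg=5
step 8: T1 LOAD ⇒ load; ctr=6 reg=6
step 9: T1 CAS ⇒ ok; ctr=7 reg=6
step 10: T0 LOAD ⇒ load; ctr=7 reg=7
step 11: T2 CAS ⇒ retry; ctr=7 reg=5
step 12: T0 CAS ⇒ ok; ctr=8 reg=7
step 13: T1 LOAD ⇒ load; ctr=8 reg=8
step 14: T1 CAS ⇒ ok; ctr=9 reg=8
Mismatch at 12.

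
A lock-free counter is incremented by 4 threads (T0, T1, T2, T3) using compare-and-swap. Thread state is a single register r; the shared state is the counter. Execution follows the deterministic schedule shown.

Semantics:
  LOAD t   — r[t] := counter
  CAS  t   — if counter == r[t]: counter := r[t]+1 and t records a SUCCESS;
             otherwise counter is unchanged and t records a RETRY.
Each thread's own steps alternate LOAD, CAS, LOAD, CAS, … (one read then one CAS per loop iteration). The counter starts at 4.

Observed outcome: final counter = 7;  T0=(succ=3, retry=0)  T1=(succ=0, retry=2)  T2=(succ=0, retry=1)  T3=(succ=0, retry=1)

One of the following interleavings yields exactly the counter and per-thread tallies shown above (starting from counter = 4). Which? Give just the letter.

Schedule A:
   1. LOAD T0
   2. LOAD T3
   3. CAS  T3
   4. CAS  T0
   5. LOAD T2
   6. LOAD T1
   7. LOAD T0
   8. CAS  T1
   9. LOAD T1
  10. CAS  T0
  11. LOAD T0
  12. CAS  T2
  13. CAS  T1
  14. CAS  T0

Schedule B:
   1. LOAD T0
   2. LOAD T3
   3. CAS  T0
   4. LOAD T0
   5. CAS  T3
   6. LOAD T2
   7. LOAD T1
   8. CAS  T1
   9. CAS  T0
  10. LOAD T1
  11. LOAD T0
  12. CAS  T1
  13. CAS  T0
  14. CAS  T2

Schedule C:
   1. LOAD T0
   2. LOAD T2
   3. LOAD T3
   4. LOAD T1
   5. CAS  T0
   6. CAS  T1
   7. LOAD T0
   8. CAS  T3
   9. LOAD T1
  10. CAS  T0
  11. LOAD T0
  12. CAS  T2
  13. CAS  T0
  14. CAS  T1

Simulating candidate C:
   1) LOAD T0:  M=4  r_T0=4
   2) LOAD T2:  M=4  r_T2=4
   3) LOAD T3:  M=4  r_T3=4
   4) LOAD T1:  M=4  r_T1=4
   5) CAS  T0:  M=5  r_T0=4 ✓
   6) CAS  T1:  M=5  r_T1=4 ✗
   7) LOAD T0:  M=5  r_T0=5
   8) CAS  T3:  M=5  r_T3=4 ✗
   9) LOAD T1:  M=5  r_T1=5
  10) CAS  T0:  M=6  r_T0=5 ✓
  11) LOAD T0:  M=6  r_T0=6
  12) CAS  T2:  M=6  r_T2=4 ✗
  13) CAS  T0:  M=7  r_T0=6 ✓
  14) CAS  T1:  M=7  r_T1=5 ✗

C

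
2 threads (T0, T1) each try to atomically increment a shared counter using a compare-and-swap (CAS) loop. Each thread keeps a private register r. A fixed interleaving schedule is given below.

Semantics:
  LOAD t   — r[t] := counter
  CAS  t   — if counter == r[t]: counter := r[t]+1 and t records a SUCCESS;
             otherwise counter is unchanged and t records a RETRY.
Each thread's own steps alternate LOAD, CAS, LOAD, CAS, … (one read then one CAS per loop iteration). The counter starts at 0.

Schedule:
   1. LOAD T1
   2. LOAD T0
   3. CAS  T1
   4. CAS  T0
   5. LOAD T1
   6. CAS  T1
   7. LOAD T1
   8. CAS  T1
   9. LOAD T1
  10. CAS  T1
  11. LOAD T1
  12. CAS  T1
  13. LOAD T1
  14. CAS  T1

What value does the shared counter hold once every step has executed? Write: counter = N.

counter = 6

   1) LOAD T1:  M=0  r_T1=0
   2) LOAD T0:  M=0  r_T0=0
   3) CAS  T1:  M=1  r_T1=0 ✓
   4) CAS  T0:  M=1  r_T0=0 ✗
   5) LOAD T1:  M=1  r_T1=1
   6) CAS  T1:  M=2  r_T1=1 ✓
   7) LOAD T1:  M=2  r_T1=2
   8) CAS  T1:  M=3  r_T1=2 ✓
   9) LOAD T1:  M=3  r_T1=3
  10) CAS  T1:  M=4  r_T1=3 ✓
  11) LOAD T1:  M=4  r_T1=4
  12) CAS  T1:  M=5  r_T1=4 ✓
  13) LOAD T1:  M=5  r_T1=5
  14) CAS  T1:  M=6  r_T1=5 ✓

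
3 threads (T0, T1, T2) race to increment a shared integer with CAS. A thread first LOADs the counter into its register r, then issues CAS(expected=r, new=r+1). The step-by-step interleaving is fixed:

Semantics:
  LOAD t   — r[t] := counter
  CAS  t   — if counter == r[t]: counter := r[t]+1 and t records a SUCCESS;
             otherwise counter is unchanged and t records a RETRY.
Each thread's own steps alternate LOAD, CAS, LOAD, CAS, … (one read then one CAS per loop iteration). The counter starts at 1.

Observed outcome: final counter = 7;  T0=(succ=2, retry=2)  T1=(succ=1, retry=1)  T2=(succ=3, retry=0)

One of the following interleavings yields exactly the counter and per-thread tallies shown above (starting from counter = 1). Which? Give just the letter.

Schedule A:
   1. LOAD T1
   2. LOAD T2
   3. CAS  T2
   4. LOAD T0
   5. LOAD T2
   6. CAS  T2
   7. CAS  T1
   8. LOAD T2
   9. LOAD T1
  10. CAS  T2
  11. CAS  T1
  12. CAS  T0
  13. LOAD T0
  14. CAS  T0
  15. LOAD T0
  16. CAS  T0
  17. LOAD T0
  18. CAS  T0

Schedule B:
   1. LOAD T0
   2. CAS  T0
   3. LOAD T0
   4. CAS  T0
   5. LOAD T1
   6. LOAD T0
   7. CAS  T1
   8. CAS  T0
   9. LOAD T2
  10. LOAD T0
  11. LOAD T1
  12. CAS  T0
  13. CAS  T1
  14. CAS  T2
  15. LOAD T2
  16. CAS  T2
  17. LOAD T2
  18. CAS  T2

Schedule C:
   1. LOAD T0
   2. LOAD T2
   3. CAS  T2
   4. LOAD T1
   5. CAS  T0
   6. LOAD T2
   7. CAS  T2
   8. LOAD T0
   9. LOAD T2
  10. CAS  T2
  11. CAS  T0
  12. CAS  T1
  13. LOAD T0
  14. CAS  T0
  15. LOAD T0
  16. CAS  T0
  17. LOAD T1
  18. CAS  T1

Simulating candidate C:
step 1: T0 LOAD ⇒ load; ctr=1 reg=1
step 2: T2 LOAD ⇒ load; ctr=1 reg=1
step 3: T2 CAS ⇒ ok; ctr=2 reg=1
step 4: T1 LOAD ⇒ load; ctr=2 reg=2
step 5: T0 CAS ⇒ retry; ctr=2 reg=1
step 6: T2 LOAD ⇒ load; ctr=2 reg=2
step 7: T2 CAS ⇒ ok; ctr=3 reg=2
step 8: T0 LOAD ⇒ load; ctr=3 reg=3
step 9: T2 LOAD ⇒ load; ctr=3 reg=3
step 10: T2 CAS ⇒ ok; ctr=4 reg=3
step 11: T0 CAS ⇒ retry; ctr=4 reg=3
step 12: T1 CAS ⇒ retry; ctr=4 reg=2
step 13: T0 LOAD ⇒ load; ctr=4 reg=4
step 14: T0 CAS ⇒ ok; ctr=5 reg=4
step 15: T0 LOAD ⇒ load; ctr=5 reg=5
step 16: T0 CAS ⇒ ok; ctr=6 reg=5
step 17: T1 LOAD ⇒ load; ctr=6 reg=6
step 18: T1 CAS ⇒ ok; ctr=7 reg=6

C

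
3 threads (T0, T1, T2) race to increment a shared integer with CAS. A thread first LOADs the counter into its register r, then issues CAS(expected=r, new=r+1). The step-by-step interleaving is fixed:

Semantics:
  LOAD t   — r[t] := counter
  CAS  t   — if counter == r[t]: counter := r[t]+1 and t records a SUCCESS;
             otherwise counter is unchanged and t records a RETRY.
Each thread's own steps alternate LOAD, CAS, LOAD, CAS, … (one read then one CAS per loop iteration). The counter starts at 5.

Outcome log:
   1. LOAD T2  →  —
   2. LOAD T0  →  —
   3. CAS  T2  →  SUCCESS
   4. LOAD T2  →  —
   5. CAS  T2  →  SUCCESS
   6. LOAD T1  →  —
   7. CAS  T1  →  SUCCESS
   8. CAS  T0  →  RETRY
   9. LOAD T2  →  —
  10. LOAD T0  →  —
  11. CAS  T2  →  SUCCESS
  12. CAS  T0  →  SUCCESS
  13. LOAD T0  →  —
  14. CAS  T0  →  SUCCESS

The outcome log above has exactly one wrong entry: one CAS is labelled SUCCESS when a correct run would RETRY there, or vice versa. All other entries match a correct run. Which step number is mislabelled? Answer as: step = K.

step = 12

Reference trace:
   1) LOAD T2:  M=5  r_T2=5
   2) LOAD T0:  M=5  r_T0=5
   3) CAS  T2:  M=6  r_T2=5 ✓
   4) LOAD T2:  M=6  r_T2=6
   5) CAS  T2:  M=7  r_T2=6 ✓
   6) LOAD T1:  M=7  r_T1=7
   7) CAS  T1:  M=8  r_T1=7 ✓
   8) CAS  T0:  M=8  r_T0=5 ✗
   9) LOAD T2:  M=8  r_T2=8
  10) LOAD T0:  M=8  r_T0=8
  11) CAS  T2:  M=9  r_T2=8 ✓
  12) CAS  T0:  M=9  r_T0=8 ✗
  13) LOAD T0:  M=9  r_T0=9
  14) CAS  T0:  M=10  r_T0=9 ✓
Flip is step 12.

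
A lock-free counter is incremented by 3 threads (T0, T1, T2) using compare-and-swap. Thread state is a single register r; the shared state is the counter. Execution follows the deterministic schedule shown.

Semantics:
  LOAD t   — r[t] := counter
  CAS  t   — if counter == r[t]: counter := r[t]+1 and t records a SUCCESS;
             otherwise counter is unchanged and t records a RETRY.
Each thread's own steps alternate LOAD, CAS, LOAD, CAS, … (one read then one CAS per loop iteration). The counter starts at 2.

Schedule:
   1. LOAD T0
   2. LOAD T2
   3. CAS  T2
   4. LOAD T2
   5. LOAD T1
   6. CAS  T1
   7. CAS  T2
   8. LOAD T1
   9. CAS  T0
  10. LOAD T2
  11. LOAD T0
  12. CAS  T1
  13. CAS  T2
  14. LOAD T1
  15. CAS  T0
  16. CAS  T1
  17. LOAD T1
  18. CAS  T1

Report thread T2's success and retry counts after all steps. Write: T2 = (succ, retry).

[1] T0.load  rd  (counter 2, T0.r 2)
[2] T2.load  rd  (counter 2, T2.r 2)
[3] T2.cas  hit  (counter 3, T2.r 2)
[4] T2.load  rd  (counter 3, T2.r 3)
[5] T1.load  rd  (counter 3, T1.r 3)
[6] T1.cas  hit  (counter 4, T1.r 3)
[7] T2.cas  miss  (counter 4, T2.r 3)
[8] T1.load  rd  (counter 4, T1.r 4)
[9] T0.cas  miss  (counter 4, T0.r 2)
[10] T2.load  rd  (counter 4, T2.r 4)
[11] T0.load  rd  (counter 4, T0.r 4)
[12] T1.cas  hit  (counter 5, T1.r 4)
[13] T2.cas  miss  (counter 5, T2.r 4)
[14] T1.load  rd  (counter 5, T1.r 5)
[15] T0.cas  miss  (counter 5, T0.r 4)
[16] T1.cas  hit  (counter 6, T1.r 5)
[17] T1.load  rd  (counter 6, T1.r 6)
[18] T1.cas  hit  (counter 7, T1.r 6)

T2 = (1, 2)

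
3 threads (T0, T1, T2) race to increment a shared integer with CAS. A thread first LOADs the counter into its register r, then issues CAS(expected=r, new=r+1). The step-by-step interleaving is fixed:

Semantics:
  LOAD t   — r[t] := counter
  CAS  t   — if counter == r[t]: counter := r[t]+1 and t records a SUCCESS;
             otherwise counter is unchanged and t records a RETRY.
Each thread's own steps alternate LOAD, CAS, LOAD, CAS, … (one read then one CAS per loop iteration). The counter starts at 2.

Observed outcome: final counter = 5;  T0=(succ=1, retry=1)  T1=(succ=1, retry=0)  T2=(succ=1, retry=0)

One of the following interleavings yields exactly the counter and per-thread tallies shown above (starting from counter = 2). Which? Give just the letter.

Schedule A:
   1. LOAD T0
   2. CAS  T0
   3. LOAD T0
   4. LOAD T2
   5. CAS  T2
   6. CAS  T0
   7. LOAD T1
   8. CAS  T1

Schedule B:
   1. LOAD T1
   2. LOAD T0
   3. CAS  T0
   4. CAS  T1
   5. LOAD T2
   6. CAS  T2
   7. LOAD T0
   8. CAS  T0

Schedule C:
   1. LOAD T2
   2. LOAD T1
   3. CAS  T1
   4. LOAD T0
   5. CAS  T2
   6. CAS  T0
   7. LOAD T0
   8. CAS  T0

Simulating candidate A:
#1 T0 reads 2
#2 T0 CAS(2→3) writes; counter now 3
#3 T0 reads 3
#4 T2 reads 3
#5 T2 CAS(3→4) writes; counter now 4
#6 T0 CAS(3→4) fails; counter now 4
#7 T1 reads 4
#8 T1 CAS(4→5) writes; counter now 5

A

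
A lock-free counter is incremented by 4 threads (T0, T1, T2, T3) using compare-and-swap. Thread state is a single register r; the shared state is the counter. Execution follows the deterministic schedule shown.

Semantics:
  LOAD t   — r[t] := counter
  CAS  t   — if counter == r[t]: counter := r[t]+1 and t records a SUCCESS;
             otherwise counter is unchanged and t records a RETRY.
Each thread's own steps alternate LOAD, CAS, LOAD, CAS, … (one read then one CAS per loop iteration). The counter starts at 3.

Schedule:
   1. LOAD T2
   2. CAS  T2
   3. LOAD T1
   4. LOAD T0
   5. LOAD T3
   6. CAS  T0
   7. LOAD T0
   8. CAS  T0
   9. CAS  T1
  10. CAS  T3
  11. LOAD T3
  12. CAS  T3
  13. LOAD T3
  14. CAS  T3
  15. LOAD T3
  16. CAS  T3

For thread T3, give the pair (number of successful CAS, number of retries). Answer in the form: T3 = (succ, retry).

step 1: T2 LOAD ⇒ load; ctr=3 reg=3
step 2: T2 CAS ⇒ ok; ctr=4 reg=3
step 3: T1 LOAD ⇒ load; ctr=4 reg=4
step 4: T0 LOAD ⇒ load; ctr=4 reg=4
step 5: T3 LOAD ⇒ load; ctr=4 reg=4
step 6: T0 CAS ⇒ ok; ctr=5 reg=4
step 7: T0 LOAD ⇒ load; ctr=5 reg=5
step 8: T0 CAS ⇒ ok; ctr=6 reg=5
step 9: T1 CAS ⇒ retry; ctr=6 reg=4
step 10: T3 CAS ⇒ retry; ctr=6 reg=4
step 11: T3 LOAD ⇒ load; ctr=6 reg=6
step 12: T3 CAS ⇒ ok; ctr=7 reg=6
step 13: T3 LOAD ⇒ load; ctr=7 reg=7
step 14: T3 CAS ⇒ ok; ctr=8 reg=7
step 15: T3 LOAD ⇒ load; ctr=8 reg=8
step 16: T3 CAS ⇒ ok; ctr=9 reg=8

T3 = (3, 1)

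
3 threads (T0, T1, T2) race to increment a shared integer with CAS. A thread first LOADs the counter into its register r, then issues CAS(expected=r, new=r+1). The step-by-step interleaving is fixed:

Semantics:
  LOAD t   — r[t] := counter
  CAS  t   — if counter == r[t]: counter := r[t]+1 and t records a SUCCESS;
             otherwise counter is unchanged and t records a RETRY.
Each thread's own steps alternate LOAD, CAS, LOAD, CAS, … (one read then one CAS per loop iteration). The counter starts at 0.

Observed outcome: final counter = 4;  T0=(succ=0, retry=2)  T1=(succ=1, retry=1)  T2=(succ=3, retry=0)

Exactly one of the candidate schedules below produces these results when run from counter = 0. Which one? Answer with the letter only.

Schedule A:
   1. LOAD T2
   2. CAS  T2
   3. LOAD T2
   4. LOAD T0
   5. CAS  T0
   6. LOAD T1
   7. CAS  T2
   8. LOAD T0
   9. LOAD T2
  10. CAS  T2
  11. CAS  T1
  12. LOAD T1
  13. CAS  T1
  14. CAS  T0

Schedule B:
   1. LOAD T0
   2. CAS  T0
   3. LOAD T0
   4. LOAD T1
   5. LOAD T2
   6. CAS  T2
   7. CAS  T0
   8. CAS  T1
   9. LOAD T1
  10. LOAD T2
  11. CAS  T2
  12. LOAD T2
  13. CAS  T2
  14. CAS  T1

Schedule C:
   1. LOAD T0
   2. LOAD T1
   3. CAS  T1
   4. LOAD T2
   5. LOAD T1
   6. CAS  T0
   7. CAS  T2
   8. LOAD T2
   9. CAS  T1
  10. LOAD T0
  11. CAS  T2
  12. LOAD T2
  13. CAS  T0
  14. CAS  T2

C

Simulating candidate C:
T0 LOAD — after: cnt=0, r=0 — load
T1 LOAD — after: cnt=0, r=0 — load
T1 CAS — after: cnt=1, r=0 — ok
T2 LOAD — after: cnt=1, r=1 — load
T1 LOAD — after: cnt=1, r=1 — load
T0 CAS — after: cnt=1, r=0 — retry
T2 CAS — after: cnt=2, r=1 — ok
T2 LOAD — after: cnt=2, r=2 — load
T1 CAS — after: cnt=2, r=1 — retry
T0 LOAD — after: cnt=2, r=2 — load
T2 CAS — after: cnt=3, r=2 — ok
T2 LOAD — after: cnt=3, r=3 — load
T0 CAS — after: cnt=3, r=2 — retry
T2 CAS — after: cnt=4, r=3 — ok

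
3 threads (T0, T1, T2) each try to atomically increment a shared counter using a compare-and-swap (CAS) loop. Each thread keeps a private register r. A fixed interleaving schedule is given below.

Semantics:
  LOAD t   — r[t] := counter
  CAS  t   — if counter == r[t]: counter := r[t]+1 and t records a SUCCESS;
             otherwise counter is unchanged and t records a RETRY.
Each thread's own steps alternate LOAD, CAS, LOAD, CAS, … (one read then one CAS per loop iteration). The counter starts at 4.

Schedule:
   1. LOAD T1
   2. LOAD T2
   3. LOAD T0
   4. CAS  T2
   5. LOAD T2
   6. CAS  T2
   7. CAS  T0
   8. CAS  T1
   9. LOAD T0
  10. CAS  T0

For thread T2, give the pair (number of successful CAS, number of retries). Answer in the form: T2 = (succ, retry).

T2 = (2, 0)

   1) LOAD T1:  M=4  r_T1=4
   2) LOAD T2:  M=4  r_T2=4
   3) LOAD T0:  M=4  r_T0=4
   4) CAS  T2:  M=5  r_T2=4 ✓
   5) LOAD T2:  M=5  r_T2=5
   6) CAS  T2:  M=6  r_T2=5 ✓
   7) CAS  T0:  M=6  r_T0=4 ✗
   8) CAS  T1:  M=6  r_T1=4 ✗
   9) LOAD T0:  M=6  r_T0=6
  10) CAS  T0:  M=7  r_T0=6 ✓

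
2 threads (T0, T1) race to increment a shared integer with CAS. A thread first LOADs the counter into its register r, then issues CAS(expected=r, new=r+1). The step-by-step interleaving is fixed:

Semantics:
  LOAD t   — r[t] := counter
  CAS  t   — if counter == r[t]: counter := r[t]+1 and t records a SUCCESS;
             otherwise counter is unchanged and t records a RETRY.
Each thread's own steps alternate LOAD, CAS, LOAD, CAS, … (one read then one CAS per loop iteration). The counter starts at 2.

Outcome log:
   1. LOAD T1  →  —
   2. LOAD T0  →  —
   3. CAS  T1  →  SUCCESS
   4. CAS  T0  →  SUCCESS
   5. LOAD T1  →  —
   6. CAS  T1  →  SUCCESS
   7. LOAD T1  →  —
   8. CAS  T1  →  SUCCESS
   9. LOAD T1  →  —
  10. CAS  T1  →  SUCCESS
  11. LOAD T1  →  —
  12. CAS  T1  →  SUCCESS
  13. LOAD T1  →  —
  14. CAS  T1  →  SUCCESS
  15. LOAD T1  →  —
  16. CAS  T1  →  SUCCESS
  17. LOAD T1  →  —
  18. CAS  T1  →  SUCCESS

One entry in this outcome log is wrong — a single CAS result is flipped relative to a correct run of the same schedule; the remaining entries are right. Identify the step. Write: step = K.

Reference trace:
#1 T1 reads 2
#2 T0 reads 2
#3 T1 CAS(2→3) writes; counter now 3
#4 T0 CAS(2→3) fails; counter now 3
#5 T1 reads 3
#6 T1 CAS(3→4) writes; counter now 4
#7 T1 reads 4
#8 T1 CAS(4→5) writes; counter now 5
#9 T1 reads 5
#10 T1 CAS(5→6) writes; counter now 6
#11 T1 reads 6
#12 T1 CAS(6→7) writes; counter now 7
#13 T1 reads 7
#14 T1 CAS(7→8) writes; counter now 8
#15 T1 reads 8
#16 T1 CAS(8→9) writes; counter now 9
#17 T1 reads 9
#18 T1 CAS(9→10) writes; counter now 10
Log disagrees first at step 4.

step = 4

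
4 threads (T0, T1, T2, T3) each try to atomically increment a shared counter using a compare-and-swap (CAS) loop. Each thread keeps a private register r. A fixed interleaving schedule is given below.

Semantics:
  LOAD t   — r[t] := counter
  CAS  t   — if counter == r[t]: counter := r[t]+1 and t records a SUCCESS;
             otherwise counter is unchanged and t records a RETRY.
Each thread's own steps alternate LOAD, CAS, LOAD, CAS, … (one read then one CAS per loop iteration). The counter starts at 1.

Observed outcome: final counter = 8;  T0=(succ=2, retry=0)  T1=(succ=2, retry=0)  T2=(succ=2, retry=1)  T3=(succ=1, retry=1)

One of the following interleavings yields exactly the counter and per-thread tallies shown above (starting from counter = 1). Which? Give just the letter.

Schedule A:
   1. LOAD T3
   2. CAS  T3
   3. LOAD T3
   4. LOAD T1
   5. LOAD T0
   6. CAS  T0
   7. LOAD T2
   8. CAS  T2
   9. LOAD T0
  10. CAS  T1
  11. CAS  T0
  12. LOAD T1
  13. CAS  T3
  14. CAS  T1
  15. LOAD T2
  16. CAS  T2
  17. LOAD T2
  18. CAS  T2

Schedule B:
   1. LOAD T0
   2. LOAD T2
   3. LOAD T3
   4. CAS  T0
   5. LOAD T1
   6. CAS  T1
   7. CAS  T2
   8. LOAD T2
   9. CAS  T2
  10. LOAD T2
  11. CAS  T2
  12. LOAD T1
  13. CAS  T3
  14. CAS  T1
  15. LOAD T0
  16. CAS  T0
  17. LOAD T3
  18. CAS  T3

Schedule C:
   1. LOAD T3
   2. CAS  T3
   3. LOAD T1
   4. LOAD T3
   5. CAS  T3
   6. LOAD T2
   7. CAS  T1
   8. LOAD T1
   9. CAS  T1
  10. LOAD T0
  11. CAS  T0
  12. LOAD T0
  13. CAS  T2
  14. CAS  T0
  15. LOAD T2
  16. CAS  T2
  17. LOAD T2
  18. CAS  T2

Simulating candidate B:
step 1: T0 LOAD ⇒ load; ctr=1 reg=1
step 2: T2 LOAD ⇒ load; ctr=1 reg=1
step 3: T3 LOAD ⇒ load; ctr=1 reg=1
step 4: T0 CAS ⇒ ok; ctr=2 reg=1
step 5: T1 LOAD ⇒ load; ctr=2 reg=2
step 6: T1 CAS ⇒ ok; ctr=3 reg=2
step 7: T2 CAS ⇒ retry; ctr=3 reg=1
step 8: T2 LOAD ⇒ load; ctr=3 reg=3
step 9: T2 CAS ⇒ ok; ctr=4 reg=3
step 10: T2 LOAD ⇒ load; ctr=4 reg=4
step 11: T2 CAS ⇒ ok; ctr=5 reg=4
step 12: T1 LOAD ⇒ load; ctr=5 reg=5
step 13: T3 CAS ⇒ retry; ctr=5 reg=1
step 14: T1 CAS ⇒ ok; ctr=6 reg=5
step 15: T0 LOAD ⇒ load; ctr=6 reg=6
step 16: T0 CAS ⇒ ok; ctr=7 reg=6
step 17: T3 LOAD ⇒ load; ctr=7 reg=7
step 18: T3 CAS ⇒ ok; ctr=8 reg=7

B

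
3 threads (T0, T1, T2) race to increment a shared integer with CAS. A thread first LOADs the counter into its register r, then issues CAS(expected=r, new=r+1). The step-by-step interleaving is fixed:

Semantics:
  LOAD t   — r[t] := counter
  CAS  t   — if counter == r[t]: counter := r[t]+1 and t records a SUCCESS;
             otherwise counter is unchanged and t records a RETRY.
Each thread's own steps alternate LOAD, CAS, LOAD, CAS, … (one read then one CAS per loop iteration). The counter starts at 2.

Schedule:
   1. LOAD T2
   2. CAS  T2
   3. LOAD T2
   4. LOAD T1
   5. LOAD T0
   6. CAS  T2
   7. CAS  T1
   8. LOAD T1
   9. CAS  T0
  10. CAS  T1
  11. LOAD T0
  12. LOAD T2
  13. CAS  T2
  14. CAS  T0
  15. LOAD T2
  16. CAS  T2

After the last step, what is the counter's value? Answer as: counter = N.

#1 T2 reads 2
#2 T2 CAS(2→3) writes; counter now 3
#3 T2 reads 3
#4 T1 reads 3
#5 T0 reads 3
#6 T2 CAS(3→4) writes; counter now 4
#7 T1 CAS(3→4) fails; counter now 4
#8 T1 reads 4
#9 T0 CAS(3→4) fails; counter now 4
#10 T1 CAS(4→5) writes; counter now 5
#11 T0 reads 5
#12 T2 reads 5
#13 T2 CAS(5→6) writes; counter now 6
#14 T0 CAS(5→6) fails; counter now 6
#15 T2 reads 6
#16 T2 CAS(6→7) writes; counter now 7

counter = 7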